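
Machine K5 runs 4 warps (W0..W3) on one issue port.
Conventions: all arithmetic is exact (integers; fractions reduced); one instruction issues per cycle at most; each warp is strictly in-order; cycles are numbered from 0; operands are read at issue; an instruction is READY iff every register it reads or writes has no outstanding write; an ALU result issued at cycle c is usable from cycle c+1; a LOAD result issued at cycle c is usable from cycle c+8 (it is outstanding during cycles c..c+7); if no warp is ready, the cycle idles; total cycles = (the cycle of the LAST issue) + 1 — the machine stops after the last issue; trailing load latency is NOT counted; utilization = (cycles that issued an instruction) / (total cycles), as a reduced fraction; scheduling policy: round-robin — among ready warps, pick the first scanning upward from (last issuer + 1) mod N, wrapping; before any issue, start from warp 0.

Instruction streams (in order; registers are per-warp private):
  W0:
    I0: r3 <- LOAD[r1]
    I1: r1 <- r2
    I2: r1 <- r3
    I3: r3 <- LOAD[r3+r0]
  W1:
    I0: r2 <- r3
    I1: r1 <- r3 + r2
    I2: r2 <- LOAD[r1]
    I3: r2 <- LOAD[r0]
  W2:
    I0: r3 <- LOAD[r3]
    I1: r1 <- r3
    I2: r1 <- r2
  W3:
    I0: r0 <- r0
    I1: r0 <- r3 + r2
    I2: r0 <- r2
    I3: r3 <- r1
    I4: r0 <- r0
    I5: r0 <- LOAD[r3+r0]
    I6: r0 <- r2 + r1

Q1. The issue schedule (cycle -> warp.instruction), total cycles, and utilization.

cycle 0: W0.I0
cycle 1: W1.I0
cycle 2: W2.I0
cycle 3: W3.I0
cycle 4: W0.I1
cycle 5: W1.I1
cycle 6: W3.I1
cycle 7: W1.I2
cycle 8: W3.I2
cycle 9: W0.I2
cycle 10: W2.I1
cycle 11: W3.I3
cycle 12: W0.I3
cycle 13: W2.I2
cycle 14: W3.I4
cycle 15: W1.I3
cycle 16: W3.I5
cycle 17: idle
cycle 18: idle
cycle 19: idle
cycle 20: idle
cycle 21: idle
cycle 22: idle
cycle 23: idle
cycle 24: W3.I6

Answer: 25 cycles, utilization 18/25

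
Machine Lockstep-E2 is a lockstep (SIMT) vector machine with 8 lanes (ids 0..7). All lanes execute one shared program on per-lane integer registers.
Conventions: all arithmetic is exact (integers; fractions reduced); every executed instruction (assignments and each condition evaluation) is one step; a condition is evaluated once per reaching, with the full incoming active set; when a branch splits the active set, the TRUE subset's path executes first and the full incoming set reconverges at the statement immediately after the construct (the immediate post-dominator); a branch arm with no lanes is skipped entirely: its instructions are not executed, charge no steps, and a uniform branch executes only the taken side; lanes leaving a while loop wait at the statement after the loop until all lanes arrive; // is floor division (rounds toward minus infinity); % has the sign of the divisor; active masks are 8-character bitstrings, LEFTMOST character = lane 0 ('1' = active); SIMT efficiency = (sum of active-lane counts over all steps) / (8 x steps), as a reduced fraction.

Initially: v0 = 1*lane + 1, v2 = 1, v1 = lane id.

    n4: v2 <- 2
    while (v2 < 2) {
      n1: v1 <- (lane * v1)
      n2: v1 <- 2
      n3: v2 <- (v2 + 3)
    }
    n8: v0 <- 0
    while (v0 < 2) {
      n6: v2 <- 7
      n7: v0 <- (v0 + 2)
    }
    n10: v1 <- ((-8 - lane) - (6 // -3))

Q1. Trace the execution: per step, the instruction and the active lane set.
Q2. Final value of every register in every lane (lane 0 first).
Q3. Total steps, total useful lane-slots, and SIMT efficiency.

step 0: v2 <- 2                      11111111
step 1: eval (v2 < 2)                11111111
step 2: v0 <- 0                      11111111
step 3: eval (v0 < 2)                11111111
step 4: v2 <- 7                      11111111
step 5: v0 <- (v0 + 2)               11111111
step 6: eval (v0 < 2)                11111111
step 7: v1 <- ((-8 - lane) - (6 // -3)) 11111111

Answer: 8 steps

v0: 2,2,2,2,2,2,2,2
v2: 7,7,7,7,7,7,7,7
v1: -6,-7,-8,-9,-10,-11,-12,-13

steps = 8; useful = 64; efficiency = 64/64 = 1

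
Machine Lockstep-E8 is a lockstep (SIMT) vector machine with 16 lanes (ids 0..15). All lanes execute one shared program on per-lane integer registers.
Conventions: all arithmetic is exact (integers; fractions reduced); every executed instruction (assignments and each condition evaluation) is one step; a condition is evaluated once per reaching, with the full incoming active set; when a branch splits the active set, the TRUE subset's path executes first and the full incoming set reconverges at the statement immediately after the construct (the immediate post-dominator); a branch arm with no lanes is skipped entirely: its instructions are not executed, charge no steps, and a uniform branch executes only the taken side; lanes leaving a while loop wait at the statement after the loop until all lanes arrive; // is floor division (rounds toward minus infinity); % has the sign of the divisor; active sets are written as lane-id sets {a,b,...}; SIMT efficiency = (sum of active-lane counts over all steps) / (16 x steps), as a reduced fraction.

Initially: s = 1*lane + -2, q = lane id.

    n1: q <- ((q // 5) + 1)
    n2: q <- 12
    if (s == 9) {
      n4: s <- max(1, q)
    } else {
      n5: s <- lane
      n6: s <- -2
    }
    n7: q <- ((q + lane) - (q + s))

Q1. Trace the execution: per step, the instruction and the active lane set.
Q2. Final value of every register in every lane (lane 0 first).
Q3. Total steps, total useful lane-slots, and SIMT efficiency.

step 0: q <- ((q // 5) + 1)          {0,1,2,3,4,5,6,7,8,9,10,11,12,13,14,15}
step 1: q <- 12                      {0,1,2,3,4,5,6,7,8,9,10,11,12,13,14,15}
step 2: eval (s == 9)                {0,1,2,3,4,5,6,7,8,9,10,11,12,13,14,15}
step 3: s <- max(1, q)               {11}
step 4: s <- lane                    {0,1,2,3,4,5,6,7,8,9,10,12,13,14,15}
step 5: s <- -2                      {0,1,2,3,4,5,6,7,8,9,10,12,13,14,15}
step 6: q <- ((q + lane) - (q + s))  {0,1,2,3,4,5,6,7,8,9,10,11,12,13,14,15}

Answer: 7 steps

s: -2,-2,-2,-2,-2,-2,-2,-2,-2,-2,-2,12,-2,-2,-2,-2
q: 2,3,4,5,6,7,8,9,10,11,12,-1,14,15,16,17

steps = 7; useful = 95; efficiency = 95/112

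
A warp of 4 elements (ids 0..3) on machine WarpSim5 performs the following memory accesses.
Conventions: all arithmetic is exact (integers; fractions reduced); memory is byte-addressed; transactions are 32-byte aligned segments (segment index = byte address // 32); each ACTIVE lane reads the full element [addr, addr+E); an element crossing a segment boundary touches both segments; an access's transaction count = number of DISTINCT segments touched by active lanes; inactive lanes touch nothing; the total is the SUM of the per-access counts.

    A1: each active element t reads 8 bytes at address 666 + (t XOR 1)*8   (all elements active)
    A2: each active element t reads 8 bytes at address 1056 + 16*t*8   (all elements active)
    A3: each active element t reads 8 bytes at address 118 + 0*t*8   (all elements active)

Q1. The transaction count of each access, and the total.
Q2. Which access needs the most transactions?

A1: 2 transactions
A2: 4 transactions
A3: 1 transaction

Answer: 2,4,1; total 7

Answer: A2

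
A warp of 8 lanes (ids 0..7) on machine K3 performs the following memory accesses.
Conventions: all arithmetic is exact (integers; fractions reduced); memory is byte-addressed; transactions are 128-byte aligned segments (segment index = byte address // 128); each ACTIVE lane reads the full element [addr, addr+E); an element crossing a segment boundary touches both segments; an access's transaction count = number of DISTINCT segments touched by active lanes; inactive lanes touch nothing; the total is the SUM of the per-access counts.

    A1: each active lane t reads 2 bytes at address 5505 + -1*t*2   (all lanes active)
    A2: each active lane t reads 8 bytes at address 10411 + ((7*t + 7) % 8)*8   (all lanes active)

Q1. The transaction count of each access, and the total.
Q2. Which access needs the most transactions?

A1: 2 transactions
A2: 1 transaction

Answer: 2,1; total 3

Answer: A1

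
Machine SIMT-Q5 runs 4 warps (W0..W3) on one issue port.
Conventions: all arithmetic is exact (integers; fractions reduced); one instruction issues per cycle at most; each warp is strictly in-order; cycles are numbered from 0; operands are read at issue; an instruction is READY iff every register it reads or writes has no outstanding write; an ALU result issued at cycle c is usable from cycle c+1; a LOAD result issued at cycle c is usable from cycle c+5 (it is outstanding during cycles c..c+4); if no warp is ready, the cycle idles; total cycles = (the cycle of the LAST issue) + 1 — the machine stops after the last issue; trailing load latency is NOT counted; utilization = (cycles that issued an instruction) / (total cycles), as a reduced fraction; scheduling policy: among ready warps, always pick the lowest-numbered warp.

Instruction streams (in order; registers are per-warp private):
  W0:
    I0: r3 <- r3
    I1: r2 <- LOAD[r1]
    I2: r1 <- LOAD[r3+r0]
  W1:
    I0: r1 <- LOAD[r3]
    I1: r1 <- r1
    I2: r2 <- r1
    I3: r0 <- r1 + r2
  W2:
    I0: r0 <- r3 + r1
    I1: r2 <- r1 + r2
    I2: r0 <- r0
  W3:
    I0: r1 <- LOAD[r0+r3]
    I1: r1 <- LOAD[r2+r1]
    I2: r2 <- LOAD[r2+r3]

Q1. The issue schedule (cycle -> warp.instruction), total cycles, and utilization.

cycle 0: W0.I0
cycle 1: W0.I1
cycle 2: W0.I2
cycle 3: W1.I0
cycle 4: W2.I0
cycle 5: W2.I1
cycle 6: W2.I2
cycle 7: W3.I0
cycle 8: W1.I1
cycle 9: W1.I2
cycle 10: W1.I3
cycle 11: idle
cycle 12: W3.I1
cycle 13: W3.I2

Answer: 14 cycles, utilization 13/14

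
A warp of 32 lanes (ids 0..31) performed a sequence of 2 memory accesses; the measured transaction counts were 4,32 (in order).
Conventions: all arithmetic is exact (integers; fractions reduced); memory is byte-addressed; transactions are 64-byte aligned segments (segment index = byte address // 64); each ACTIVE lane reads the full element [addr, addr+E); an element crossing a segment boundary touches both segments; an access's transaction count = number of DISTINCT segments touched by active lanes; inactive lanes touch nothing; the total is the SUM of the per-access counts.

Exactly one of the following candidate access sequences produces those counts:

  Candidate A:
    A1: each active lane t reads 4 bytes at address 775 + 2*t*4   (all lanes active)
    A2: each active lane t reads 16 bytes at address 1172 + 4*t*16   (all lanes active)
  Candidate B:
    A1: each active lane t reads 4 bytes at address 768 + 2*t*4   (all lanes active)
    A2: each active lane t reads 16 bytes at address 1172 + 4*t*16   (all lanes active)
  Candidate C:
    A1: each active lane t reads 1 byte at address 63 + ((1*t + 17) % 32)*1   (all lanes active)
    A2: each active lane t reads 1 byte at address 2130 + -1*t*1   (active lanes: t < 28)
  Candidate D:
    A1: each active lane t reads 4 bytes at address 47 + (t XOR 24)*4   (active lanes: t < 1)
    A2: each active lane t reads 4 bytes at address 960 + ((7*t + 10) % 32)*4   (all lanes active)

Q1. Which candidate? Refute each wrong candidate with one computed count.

A: A1 gives 5 transactions, not 4
C: A1 gives 2 transactions, not 4
D: A1 gives 1 transaction, not 4
B: all counts match (4,32)

Answer: B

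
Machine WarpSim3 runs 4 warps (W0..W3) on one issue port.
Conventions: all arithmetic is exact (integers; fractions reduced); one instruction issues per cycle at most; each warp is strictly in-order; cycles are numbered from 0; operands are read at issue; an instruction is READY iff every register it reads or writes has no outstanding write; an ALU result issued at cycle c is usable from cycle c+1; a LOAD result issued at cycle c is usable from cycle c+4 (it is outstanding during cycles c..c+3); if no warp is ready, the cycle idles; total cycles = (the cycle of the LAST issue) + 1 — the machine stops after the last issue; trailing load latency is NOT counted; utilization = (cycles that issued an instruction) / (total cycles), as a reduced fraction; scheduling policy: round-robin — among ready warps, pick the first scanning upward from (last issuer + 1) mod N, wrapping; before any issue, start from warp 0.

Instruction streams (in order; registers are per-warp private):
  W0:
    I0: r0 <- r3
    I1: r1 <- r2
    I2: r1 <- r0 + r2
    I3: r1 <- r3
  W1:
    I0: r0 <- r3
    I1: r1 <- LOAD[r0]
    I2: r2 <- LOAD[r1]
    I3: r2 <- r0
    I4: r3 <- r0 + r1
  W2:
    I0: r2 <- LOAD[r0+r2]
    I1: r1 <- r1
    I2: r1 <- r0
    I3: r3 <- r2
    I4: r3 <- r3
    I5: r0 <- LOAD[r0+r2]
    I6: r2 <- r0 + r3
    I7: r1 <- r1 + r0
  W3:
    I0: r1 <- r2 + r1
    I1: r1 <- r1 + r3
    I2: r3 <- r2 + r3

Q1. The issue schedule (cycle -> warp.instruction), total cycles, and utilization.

cycle 0: W0.I0
cycle 1: W1.I0
cycle 2: W2.I0
cycle 3: W3.I0
cycle 4: W0.I1
cycle 5: W1.I1
cycle 6: W2.I1
cycle 7: W3.I1
cycle 8: W0.I2
cycle 9: W1.I2
cycle 10: W2.I2
cycle 11: W3.I2
cycle 12: W0.I3
cycle 13: W1.I3
cycle 14: W2.I3
cycle 15: W1.I4
cycle 16: W2.I4
cycle 17: W2.I5
cycle 18: idle
cycle 19: idle
cycle 20: idle
cycle 21: W2.I6
cycle 22: W2.I7

Answer: 23 cycles, utilization 20/23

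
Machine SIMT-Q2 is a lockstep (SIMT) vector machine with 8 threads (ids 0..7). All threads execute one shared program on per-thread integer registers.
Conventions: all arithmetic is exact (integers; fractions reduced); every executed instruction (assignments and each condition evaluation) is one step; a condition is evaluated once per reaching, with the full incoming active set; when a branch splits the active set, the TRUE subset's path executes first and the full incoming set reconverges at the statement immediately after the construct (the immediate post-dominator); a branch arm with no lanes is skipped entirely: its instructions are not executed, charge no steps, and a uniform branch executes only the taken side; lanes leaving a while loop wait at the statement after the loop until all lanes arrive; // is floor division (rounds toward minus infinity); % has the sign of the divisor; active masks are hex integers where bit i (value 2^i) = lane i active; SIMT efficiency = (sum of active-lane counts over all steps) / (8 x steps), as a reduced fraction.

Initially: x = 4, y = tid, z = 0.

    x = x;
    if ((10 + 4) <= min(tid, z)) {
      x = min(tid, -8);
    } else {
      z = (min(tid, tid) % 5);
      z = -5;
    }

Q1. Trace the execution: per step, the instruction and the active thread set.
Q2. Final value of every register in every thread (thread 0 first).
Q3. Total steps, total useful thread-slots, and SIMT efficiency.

step 0: x <- x                       0xff
step 1: eval ((10 + 4) <= min(tid, z)) 0xff
step 2: z <- (min(tid, tid) % 5)     0xff
step 3: z <- -5                      0xff

Answer: 4 steps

x: 4,4,4,4,4,4,4,4
y: 0,1,2,3,4,5,6,7
z: -5,-5,-5,-5,-5,-5,-5,-5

steps = 4; useful = 32; efficiency = 32/32 = 1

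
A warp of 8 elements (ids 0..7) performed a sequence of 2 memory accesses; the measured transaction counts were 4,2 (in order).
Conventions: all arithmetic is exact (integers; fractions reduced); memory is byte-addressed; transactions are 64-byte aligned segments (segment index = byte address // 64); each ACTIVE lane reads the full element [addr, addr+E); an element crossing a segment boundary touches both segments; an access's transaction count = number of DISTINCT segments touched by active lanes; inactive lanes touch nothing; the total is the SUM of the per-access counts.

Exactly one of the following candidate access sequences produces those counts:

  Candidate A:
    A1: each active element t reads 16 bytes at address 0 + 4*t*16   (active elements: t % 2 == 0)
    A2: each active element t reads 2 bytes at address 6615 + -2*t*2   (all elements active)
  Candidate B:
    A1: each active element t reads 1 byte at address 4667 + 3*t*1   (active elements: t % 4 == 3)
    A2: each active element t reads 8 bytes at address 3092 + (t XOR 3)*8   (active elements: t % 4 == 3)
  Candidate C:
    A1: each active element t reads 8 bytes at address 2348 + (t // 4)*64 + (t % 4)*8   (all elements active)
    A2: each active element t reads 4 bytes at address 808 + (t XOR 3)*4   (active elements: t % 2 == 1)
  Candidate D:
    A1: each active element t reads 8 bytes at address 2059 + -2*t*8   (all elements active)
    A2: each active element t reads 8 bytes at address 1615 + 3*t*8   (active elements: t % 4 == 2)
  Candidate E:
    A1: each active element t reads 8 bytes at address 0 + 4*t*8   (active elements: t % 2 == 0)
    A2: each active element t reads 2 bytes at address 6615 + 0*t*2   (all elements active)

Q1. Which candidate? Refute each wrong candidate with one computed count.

B: A1 gives 1 transaction, not 4
C: A1 gives 3 transactions, not 4
D: A1 gives 3 transactions, not 4
E: A2 gives 1 transaction, not 2
A: all counts match (4,2)

Answer: A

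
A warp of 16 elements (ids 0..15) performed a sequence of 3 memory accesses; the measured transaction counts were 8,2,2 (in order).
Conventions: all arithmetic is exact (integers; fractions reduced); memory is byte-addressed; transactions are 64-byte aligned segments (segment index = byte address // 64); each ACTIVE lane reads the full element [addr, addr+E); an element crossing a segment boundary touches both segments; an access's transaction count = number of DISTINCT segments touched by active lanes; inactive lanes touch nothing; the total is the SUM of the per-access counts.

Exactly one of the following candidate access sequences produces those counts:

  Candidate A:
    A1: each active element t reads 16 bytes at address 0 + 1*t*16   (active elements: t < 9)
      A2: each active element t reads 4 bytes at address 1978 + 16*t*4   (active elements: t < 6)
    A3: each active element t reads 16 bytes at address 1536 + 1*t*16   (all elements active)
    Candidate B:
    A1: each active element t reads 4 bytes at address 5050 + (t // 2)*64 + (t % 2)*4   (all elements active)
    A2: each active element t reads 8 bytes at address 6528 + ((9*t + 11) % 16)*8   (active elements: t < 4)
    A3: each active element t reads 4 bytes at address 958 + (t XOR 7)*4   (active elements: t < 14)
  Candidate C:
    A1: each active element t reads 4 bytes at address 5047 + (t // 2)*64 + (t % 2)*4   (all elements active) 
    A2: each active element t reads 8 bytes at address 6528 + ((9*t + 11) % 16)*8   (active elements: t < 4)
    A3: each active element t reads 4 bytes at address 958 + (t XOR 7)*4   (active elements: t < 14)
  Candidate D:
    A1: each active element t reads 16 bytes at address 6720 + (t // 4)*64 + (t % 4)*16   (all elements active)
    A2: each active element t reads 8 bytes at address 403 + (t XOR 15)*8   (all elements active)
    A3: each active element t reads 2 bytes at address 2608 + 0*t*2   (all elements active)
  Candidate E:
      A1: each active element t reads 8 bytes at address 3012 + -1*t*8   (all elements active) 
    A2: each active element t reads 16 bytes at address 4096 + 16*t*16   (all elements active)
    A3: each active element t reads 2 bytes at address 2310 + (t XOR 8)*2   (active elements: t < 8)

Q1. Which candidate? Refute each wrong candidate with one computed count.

A: A1 gives 3 transactions, not 8
B: A1 gives 9 transactions, not 8
D: A1 gives 4 transactions, not 8
E: A1 gives 3 transactions, not 8
C: all counts match (8,2,2)

Answer: C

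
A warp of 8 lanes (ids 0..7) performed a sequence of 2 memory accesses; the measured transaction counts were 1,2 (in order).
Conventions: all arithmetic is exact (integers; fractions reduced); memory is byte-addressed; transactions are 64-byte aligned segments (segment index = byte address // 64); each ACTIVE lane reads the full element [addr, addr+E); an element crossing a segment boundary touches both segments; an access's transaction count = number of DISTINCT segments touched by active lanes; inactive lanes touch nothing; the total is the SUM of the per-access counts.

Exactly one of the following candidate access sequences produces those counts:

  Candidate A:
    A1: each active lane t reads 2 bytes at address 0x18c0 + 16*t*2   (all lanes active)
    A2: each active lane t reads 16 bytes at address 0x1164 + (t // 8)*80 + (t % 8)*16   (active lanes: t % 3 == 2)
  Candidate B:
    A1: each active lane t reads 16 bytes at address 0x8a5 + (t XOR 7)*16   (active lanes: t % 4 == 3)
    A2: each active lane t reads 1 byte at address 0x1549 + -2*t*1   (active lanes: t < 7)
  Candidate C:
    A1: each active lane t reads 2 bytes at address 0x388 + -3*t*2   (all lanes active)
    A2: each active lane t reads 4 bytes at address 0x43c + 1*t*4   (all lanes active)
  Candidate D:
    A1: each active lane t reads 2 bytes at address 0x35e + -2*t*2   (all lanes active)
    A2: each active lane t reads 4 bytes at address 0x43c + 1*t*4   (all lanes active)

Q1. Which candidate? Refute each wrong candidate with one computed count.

A: A1 gives 4 transactions, not 1
B: A1 gives 2 transactions, not 1
C: A1 gives 2 transactions, not 1
D: all counts match (1,2)

Answer: D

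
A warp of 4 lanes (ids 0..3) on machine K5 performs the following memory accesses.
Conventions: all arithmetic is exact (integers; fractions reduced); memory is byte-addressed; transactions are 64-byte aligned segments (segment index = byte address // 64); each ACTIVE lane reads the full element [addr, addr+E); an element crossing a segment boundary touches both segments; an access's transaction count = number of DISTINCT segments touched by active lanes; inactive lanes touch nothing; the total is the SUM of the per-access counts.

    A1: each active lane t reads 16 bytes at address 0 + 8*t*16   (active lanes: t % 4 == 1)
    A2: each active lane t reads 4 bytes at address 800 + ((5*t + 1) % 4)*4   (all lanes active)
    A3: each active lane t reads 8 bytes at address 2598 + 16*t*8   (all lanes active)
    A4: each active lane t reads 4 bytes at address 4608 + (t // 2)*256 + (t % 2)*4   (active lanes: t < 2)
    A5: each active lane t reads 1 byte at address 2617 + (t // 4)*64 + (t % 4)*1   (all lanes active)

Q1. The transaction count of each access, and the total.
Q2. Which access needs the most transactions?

A1: 1 transaction
A2: 1 transaction
A3: 4 transactions
A4: 1 transaction
A5: 1 transaction

Answer: 1,1,4,1,1; total 8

Answer: A3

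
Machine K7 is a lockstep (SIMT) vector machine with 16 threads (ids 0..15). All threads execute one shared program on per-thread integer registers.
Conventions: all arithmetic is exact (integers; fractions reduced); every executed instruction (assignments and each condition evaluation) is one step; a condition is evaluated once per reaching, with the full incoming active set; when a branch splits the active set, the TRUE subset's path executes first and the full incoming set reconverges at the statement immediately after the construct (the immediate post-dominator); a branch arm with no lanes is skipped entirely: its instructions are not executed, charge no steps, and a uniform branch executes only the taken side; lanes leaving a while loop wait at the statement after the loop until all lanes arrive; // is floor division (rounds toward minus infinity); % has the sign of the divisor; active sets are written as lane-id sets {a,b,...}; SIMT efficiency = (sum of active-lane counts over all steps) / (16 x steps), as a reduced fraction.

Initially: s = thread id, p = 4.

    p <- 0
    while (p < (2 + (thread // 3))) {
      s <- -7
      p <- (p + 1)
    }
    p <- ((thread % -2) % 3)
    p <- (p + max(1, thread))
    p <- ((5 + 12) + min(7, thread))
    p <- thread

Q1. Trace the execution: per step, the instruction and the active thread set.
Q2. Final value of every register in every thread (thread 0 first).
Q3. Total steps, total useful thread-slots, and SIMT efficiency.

step 0: p <- 0                       {0,1,2,3,4,5,6,7,8,9,10,11,12,13,14,15}
step 1: eval (p < (2 + (thread // 3))) {0,1,2,3,4,5,6,7,8,9,10,11,12,13,14,15}
step 2: s <- -7                      {0,1,2,3,4,5,6,7,8,9,10,11,12,13,14,15}
step 3: p <- (p + 1)                 {0,1,2,3,4,5,6,7,8,9,10,11,12,13,14,15}
step 4: eval (p < (2 + (thread // 3))) {0,1,2,3,4,5,6,7,8,9,10,11,12,13,14,15}
step 5: s <- -7                      {0,1,2,3,4,5,6,7,8,9,10,11,12,13,14,15}
step 6: p <- (p + 1)                 {0,1,2,3,4,5,6,7,8,9,10,11,12,13,14,15}
step 7: eval (p < (2 + (thread // 3))) {0,1,2,3,4,5,6,7,8,9,10,11,12,13,14,15}
step 8: s <- -7                      {3,4,5,6,7,8,9,10,11,12,13,14,15}
step 9: p <- (p + 1)                 {3,4,5,6,7,8,9,10,11,12,13,14,15}
step 10: eval (p < (2 + (thread // 3))) {3,4,5,6,7,8,9,10,11,12,13,14,15}
step 11: s <- -7                      {6,7,8,9,10,11,12,13,14,15}
step 12: p <- (p + 1)                 {6,7,8,9,10,11,12,13,14,15}
step 13: eval (p < (2 + (thread // 3))) {6,7,8,9,10,11,12,13,14,15}
step 14: s <- -7                      {9,10,11,12,13,14,15}
step 15: p <- (p + 1)                 {9,10,11,12,13,14,15}
step 16: eval (p < (2 + (thread // 3))) {9,10,11,12,13,14,15}
step 17: s <- -7                      {12,13,14,15}
step 18: p <- (p + 1)                 {12,13,14,15}
step 19: eval (p < (2 + (thread // 3))) {12,13,14,15}
step 20: s <- -7                      {15}
step 21: p <- (p + 1)                 {15}
step 22: eval (p < (2 + (thread // 3))) {15}
step 23: p <- ((thread % -2) % 3)     {0,1,2,3,4,5,6,7,8,9,10,11,12,13,14,15}
step 24: p <- (p + max(1, thread))    {0,1,2,3,4,5,6,7,8,9,10,11,12,13,14,15}
step 25: p <- ((5 + 12) + min(7, thread)) {0,1,2,3,4,5,6,7,8,9,10,11,12,13,14,15}
step 26: p <- thread                  {0,1,2,3,4,5,6,7,8,9,10,11,12,13,14,15}

Answer: 27 steps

s: -7,-7,-7,-7,-7,-7,-7,-7,-7,-7,-7,-7,-7,-7,-7,-7
p: 0,1,2,3,4,5,6,7,8,9,10,11,12,13,14,15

steps = 27; useful = 297; efficiency = 297/432 = 11/16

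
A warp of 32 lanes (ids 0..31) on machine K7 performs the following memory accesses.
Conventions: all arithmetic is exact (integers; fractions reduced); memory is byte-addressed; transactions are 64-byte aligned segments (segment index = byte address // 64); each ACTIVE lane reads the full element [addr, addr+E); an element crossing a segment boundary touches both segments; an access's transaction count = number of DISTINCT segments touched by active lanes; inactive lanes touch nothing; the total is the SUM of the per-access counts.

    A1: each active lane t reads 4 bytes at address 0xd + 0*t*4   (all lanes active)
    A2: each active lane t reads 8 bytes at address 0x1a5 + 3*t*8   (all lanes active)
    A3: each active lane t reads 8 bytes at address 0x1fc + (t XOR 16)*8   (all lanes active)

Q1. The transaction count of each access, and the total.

A1: 1 transaction
A2: 13 transactions
A3: 5 transactions

Answer: 1,13,5; total 19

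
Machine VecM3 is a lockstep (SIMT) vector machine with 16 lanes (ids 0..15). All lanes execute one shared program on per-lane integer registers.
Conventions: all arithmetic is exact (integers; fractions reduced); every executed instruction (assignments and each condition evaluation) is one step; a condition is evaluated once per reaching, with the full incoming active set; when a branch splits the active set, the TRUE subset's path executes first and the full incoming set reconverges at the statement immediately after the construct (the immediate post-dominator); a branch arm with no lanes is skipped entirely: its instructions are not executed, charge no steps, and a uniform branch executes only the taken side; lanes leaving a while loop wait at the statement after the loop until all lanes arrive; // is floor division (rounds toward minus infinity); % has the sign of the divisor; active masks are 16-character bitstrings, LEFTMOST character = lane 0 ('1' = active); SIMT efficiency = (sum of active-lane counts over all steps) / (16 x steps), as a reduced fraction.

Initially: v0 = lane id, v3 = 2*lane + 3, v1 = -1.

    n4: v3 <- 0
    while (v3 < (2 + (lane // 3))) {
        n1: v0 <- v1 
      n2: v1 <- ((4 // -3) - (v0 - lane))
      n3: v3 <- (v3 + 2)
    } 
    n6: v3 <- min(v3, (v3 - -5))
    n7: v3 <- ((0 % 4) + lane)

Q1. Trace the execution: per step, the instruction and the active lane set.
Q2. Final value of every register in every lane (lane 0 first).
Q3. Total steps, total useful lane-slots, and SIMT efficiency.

step 0: v3 <- 0                      1111111111111111
step 1: eval (v3 < (2 + (lane // 3))) 1111111111111111
step 2: v0 <- v1                     1111111111111111
step 3: v1 <- ((4 // -3) - (v0 - lane)) 1111111111111111
step 4: v3 <- (v3 + 2)               1111111111111111
step 5: eval (v3 < (2 + (lane // 3))) 1111111111111111
step 6: v0 <- v1                     0001111111111111
step 7: v1 <- ((4 // -3) - (v0 - lane)) 0001111111111111
step 8: v3 <- (v3 + 2)               0001111111111111
step 9: eval (v3 < (2 + (lane // 3))) 0001111111111111
step 10: v0 <- v1                     0000000001111111
step 11: v1 <- ((4 // -3) - (v0 - lane)) 0000000001111111
step 12: v3 <- (v3 + 2)               0000000001111111
step 13: eval (v3 < (2 + (lane // 3))) 0000000001111111
step 14: v0 <- v1                     0000000000000001
step 15: v1 <- ((4 // -3) - (v0 - lane)) 0000000000000001
step 16: v3 <- (v3 + 2)               0000000000000001
step 17: eval (v3 < (2 + (lane // 3))) 0000000000000001
step 18: v3 <- min(v3, (v3 - -5))     1111111111111111
step 19: v3 <- ((0 % 4) + lane)       1111111111111111

Answer: 20 steps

v0: -1,-1,-1,2,3,4,5,6,7,-1,-1,-1,-1,-1,-1,14
v3: 0,1,2,3,4,5,6,7,8,9,10,11,12,13,14,15
v1: -1,0,1,-1,-1,-1,-1,-1,-1,8,9,10,11,12,13,-1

steps = 20; useful = 212; efficiency = 212/320 = 53/80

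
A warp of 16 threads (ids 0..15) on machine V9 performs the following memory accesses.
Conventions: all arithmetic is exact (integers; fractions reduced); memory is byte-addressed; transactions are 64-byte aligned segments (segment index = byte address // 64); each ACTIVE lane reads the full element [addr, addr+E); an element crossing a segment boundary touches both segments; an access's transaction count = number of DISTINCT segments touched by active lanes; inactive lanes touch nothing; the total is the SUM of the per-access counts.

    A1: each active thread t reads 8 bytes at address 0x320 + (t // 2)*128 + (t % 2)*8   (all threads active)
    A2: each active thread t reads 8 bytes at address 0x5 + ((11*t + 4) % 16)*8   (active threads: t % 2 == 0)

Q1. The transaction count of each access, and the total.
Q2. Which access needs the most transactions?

A1: 8 transactions
A2: 2 transactions

Answer: 8,2; total 10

Answer: A1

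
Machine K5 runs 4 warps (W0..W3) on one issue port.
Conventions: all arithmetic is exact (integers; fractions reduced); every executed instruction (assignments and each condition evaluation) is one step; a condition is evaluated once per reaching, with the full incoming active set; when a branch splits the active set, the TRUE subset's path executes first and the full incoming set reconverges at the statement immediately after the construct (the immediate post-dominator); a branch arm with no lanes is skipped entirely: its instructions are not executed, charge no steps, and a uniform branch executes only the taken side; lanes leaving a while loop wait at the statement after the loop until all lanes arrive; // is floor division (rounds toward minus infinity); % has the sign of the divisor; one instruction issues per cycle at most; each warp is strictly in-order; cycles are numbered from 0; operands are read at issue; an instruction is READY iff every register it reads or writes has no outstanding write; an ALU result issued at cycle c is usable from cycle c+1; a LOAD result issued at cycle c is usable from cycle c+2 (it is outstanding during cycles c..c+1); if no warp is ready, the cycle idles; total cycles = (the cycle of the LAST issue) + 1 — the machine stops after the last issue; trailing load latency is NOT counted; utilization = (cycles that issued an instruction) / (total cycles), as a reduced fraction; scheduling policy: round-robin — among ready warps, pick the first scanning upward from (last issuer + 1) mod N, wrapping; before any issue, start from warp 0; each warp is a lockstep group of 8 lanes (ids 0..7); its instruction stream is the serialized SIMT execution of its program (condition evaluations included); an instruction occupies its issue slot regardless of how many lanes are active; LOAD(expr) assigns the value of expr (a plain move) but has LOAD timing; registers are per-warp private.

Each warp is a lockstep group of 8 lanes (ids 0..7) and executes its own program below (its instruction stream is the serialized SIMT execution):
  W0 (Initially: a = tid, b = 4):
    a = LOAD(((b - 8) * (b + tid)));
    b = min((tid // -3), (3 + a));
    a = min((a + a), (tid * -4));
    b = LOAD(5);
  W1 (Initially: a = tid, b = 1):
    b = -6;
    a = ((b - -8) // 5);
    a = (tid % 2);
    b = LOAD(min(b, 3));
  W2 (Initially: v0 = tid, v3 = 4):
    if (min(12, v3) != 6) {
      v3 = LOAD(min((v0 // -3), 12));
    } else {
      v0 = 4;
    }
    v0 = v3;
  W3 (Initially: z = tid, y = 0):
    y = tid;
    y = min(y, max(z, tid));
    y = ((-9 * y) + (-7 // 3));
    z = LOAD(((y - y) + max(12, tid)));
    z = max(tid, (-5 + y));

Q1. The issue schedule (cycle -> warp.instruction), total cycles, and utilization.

cycle 0: W0.I0
cycle 1: W1.I0
cycle 2: W2.I0
cycle 3: W3.I0
cycle 4: W0.I1
cycle 5: W1.I1
cycle 6: W2.I1
cycle 7: W3.I1
cycle 8: W0.I2
cycle 9: W1.I2
cycle 10: W2.I2
cycle 11: W3.I2
cycle 12: W0.I3
cycle 13: W1.I3
cycle 14: W3.I3
cycle 15: idle
cycle 16: W3.I4

Answer: 17 cycles, utilization 16/17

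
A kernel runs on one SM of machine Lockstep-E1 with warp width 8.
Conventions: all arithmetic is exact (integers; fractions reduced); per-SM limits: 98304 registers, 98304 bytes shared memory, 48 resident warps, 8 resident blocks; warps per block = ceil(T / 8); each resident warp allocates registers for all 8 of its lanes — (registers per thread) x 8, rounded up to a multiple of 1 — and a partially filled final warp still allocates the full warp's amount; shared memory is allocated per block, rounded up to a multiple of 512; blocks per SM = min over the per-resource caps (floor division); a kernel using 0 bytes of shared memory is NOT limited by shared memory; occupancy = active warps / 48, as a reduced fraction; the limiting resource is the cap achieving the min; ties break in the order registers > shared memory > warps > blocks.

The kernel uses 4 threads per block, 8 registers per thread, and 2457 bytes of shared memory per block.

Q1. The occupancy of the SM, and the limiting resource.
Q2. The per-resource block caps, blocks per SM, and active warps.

Answer: occupancy 1/6, limited by blocks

registers: 1536 blocks
shared memory: 38 blocks
warps: 48 blocks
blocks: 8 blocks

Answer: 8 blocks, 8 active warps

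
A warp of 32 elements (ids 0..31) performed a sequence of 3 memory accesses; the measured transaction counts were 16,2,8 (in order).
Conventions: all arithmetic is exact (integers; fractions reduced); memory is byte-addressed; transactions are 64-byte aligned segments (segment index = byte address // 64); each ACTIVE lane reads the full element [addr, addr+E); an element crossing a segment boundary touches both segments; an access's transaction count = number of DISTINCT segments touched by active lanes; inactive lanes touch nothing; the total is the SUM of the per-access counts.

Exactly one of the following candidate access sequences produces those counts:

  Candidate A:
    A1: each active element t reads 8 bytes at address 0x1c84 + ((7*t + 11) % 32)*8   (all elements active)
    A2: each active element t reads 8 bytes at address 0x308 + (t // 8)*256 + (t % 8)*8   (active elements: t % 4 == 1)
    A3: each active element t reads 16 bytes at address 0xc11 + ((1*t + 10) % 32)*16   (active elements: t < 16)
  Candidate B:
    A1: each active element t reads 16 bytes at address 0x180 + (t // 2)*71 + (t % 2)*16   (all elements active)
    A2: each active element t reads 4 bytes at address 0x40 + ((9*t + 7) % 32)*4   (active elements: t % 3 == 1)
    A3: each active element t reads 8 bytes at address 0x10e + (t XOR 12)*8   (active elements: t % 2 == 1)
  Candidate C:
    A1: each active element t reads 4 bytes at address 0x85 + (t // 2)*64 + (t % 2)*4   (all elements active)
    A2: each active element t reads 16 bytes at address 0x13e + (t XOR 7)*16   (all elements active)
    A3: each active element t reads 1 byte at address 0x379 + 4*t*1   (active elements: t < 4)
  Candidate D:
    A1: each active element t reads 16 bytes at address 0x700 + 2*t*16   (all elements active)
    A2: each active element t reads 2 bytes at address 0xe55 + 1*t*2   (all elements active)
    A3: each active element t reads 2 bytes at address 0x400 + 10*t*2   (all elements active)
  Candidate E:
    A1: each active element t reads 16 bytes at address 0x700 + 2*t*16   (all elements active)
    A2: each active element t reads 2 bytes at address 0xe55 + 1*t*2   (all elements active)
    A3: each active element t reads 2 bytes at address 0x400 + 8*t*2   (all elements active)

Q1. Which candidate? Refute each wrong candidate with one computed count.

A: A1 gives 5 transactions, not 16
B: A1 gives 18 transactions, not 16
C: A2 gives 9 transactions, not 2
D: A3 gives 10 transactions, not 8
E: all counts match (16,2,8)

Answer: E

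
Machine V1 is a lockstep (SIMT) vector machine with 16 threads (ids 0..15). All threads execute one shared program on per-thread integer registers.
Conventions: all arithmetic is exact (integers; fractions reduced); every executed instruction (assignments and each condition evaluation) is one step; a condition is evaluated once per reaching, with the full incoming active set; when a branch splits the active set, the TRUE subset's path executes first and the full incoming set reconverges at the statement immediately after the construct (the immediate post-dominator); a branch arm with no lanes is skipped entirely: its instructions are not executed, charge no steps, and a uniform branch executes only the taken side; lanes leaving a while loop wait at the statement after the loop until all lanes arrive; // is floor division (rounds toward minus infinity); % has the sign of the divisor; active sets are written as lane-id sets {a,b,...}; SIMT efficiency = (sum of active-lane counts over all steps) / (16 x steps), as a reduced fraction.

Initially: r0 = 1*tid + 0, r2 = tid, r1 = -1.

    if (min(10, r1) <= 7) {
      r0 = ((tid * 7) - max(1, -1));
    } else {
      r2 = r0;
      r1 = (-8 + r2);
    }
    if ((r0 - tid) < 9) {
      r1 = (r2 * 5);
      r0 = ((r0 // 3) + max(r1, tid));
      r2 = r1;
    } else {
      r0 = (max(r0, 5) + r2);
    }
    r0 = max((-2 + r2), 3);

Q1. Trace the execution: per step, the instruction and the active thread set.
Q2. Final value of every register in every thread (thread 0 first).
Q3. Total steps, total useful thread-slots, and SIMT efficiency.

step 0: eval (min(10, r1) <= 7)      {0,1,2,3,4,5,6,7,8,9,10,11,12,13,14,15}
step 1: r0 <- ((tid * 7) - max(1, -1)) {0,1,2,3,4,5,6,7,8,9,10,11,12,13,14,15}
step 2: eval ((r0 - tid) < 9)        {0,1,2,3,4,5,6,7,8,9,10,11,12,13,14,15}
step 3: r1 <- (r2 * 5)               {0,1}
step 4: r0 <- ((r0 // 3) + max(r1, tid)) {0,1}
step 5: r2 <- r1                     {0,1}
step 6: r0 <- (max(r0, 5) + r2)      {2,3,4,5,6,7,8,9,10,11,12,13,14,15}
step 7: r0 <- max((-2 + r2), 3)      {0,1,2,3,4,5,6,7,8,9,10,11,12,13,14,15}

Answer: 8 steps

r0: 3,3,3,3,3,3,4,5,6,7,8,9,10,11,12,13
r2: 0,5,2,3,4,5,6,7,8,9,10,11,12,13,14,15
r1: 0,5,-1,-1,-1,-1,-1,-1,-1,-1,-1,-1,-1,-1,-1,-1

steps = 8; useful = 84; efficiency = 84/128 = 21/32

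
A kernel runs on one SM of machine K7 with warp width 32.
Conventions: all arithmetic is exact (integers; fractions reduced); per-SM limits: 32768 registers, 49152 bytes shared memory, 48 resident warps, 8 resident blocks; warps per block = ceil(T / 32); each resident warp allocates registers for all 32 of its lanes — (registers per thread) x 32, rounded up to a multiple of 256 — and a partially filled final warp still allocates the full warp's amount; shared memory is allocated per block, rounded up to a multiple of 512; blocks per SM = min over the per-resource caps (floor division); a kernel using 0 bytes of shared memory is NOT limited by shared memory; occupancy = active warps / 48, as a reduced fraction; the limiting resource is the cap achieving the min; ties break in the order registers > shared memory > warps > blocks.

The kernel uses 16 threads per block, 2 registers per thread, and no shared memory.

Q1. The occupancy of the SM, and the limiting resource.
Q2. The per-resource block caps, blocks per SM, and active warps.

Answer: occupancy 1/6, limited by blocks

registers: 128 blocks
shared memory: no limit (kernel uses none)
warps: 48 blocks
blocks: 8 blocks

Answer: 8 blocks, 8 active warps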